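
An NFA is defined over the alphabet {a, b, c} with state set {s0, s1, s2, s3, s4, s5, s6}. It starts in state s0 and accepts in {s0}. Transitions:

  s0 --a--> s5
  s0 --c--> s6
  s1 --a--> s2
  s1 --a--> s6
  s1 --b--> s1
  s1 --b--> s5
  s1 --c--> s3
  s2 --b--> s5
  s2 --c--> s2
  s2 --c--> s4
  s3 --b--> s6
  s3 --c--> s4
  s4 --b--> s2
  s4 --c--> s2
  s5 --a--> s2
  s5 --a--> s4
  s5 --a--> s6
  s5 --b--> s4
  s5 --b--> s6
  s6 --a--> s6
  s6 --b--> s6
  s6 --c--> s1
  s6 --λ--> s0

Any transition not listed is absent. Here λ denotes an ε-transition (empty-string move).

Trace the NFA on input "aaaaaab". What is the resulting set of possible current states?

Start in {s0}.
Read 'a': s0→{s5}; now {s5}.
Read 'a': s5→{s2, s4, s6}; union {s2, s4, s6}; ε-closure = {s0, s2, s4, s6}.
Read 'a': s0→{s5}, s2→∅, s4→∅, s6→{s6}; union {s5, s6}; ε-closure = {s0, s5, s6}.
Read 'a': s0→{s5}, s5→{s2, s4, s6}, s6→{s6}; union {s2, s4, s5, s6}; ε-closure = {s0, s2, s4, s5, s6}.
Read 'a': s0→{s5}, s2→∅, s4→∅, s5→{s2, s4, s6}, s6→{s6}; union {s2, s4, s5, s6}; ε-closure = {s0, s2, s4, s5, s6}.
Read 'a': s0→{s5}, s2→∅, s4→∅, s5→{s2, s4, s6}, s6→{s6}; union {s2, s4, s5, s6}; ε-closure = {s0, s2, s4, s5, s6}.
Read 'b': s0→∅, s2→{s5}, s4→{s2}, s5→{s4, s6}, s6→{s6}; union {s2, s4, s5, s6}; ε-closure = {s0, s2, s4, s5, s6}.

{s0, s2, s4, s5, s6}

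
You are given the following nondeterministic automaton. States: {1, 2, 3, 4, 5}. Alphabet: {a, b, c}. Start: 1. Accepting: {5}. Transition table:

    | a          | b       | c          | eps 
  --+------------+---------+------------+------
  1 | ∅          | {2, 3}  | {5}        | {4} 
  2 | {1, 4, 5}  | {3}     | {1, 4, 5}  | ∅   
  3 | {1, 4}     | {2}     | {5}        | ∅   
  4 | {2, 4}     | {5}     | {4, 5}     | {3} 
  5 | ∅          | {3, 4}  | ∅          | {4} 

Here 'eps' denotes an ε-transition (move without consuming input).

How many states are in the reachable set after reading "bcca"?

4

Start: ε-closure({1}) = {1, 3, 4}.
Read 'b': 1→{2, 3}, 3→{2}, 4→{5}; union {2, 3, 5}; ε-closure = {2, 3, 4, 5}.
Read 'c': 2→{1, 4, 5}, 3→{5}, 4→{4, 5}, 5→∅; union {1, 4, 5}; ε-closure = {1, 3, 4, 5}.
Read 'c': 1→{5}, 3→{5}, 4→{4, 5}, 5→∅; union {4, 5}; ε-closure = {3, 4, 5}.
Read 'a': 3→{1, 4}, 4→{2, 4}, 5→∅; union {1, 2, 4}; ε-closure = {1, 2, 3, 4}.
That set has 4 states.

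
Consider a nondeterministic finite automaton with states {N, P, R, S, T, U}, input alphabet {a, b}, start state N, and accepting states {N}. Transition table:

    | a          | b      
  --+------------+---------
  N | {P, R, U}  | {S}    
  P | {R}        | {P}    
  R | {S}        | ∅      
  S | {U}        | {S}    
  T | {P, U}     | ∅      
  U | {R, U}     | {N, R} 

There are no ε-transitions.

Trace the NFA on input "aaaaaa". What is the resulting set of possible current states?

Start in {N}.
Read 'a': N→{P, R, U}; now {P, R, U}.
Read 'a': P→{R}, R→{S}, U→{R, U}; now {R, S, U}.
Read 'a': R→{S}, S→{U}, U→{R, U}; now {R, S, U}.
Read 'a': R→{S}, S→{U}, U→{R, U}; now {R, S, U}.
Read 'a': R→{S}, S→{U}, U→{R, U}; now {R, S, U}.
Read 'a': R→{S}, S→{U}, U→{R, U}; now {R, S, U}.

{R, S, U}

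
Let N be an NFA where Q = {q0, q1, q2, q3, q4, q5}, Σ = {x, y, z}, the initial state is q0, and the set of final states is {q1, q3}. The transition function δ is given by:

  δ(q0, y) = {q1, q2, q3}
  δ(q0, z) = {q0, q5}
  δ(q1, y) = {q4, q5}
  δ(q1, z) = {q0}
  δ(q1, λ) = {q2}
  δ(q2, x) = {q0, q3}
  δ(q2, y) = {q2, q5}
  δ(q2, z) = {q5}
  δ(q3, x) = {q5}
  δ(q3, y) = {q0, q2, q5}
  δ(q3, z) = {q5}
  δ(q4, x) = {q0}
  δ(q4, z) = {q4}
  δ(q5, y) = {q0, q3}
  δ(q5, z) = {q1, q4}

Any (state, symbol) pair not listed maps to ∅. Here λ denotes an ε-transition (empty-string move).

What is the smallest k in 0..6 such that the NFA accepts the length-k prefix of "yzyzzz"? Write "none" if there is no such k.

1

Start in {q0}.
Read 'y': {q0} → {q1, q2, q3}.
None of the earlier sets intersect F, but {q1, q2, q3} does.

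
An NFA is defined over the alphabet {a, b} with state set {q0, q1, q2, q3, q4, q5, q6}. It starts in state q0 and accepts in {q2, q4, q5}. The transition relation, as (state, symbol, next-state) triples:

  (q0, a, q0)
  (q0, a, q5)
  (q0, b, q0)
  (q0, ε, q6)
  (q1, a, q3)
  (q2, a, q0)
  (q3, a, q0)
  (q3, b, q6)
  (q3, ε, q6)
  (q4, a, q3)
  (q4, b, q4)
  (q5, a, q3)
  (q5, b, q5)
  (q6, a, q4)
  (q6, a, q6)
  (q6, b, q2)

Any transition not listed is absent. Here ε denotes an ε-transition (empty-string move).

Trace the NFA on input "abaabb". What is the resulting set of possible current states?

Start: ε-closure({q0}) = {q0, q6}.
Read 'a': {q0, q6} → {q0, q4, q5, q6}.
Read 'b': {q0, q4, q5, q6} → {q0, q2, q4, q5, q6}.
Read 'a': {q0, q2, q4, q5, q6} → {q0, q3, q4, q5, q6}.
Read 'a': {q0, q3, q4, q5, q6} → {q0, q3, q4, q5, q6}.
Read 'b': {q0, q3, q4, q5, q6} → {q0, q2, q4, q5, q6}.
Read 'b': {q0, q2, q4, q5, q6} → {q0, q2, q4, q5, q6}.

{q0, q2, q4, q5, q6}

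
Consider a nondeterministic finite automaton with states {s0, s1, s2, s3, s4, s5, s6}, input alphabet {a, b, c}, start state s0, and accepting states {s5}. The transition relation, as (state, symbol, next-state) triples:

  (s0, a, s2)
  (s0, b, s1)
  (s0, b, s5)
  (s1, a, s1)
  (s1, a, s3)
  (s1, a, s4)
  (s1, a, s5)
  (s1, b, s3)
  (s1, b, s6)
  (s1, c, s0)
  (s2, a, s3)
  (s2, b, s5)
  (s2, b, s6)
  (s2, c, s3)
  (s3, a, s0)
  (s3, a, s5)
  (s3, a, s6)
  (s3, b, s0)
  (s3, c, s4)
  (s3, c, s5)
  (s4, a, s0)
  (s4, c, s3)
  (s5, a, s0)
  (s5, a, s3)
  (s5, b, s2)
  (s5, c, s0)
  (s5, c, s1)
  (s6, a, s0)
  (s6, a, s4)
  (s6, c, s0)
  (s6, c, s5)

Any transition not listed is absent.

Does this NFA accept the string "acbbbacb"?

Start in {s0}.
Read 'a': s0→{s2}; now {s2}.
Read 'c': s2→{s3}; now {s3}.
Read 'b': s3→{s0}; now {s0}.
Read 'b': s0→{s1, s5}; now {s1, s5}.
Read 'b': s1→{s3, s6}, s5→{s2}; now {s2, s3, s6}.
Read 'a': s2→{s3}, s3→{s0, s5, s6}, s6→{s0, s4}; now {s0, s3, s4, s5, s6}.
Read 'c': s0→∅, s3→{s4, s5}, s4→{s3}, s5→{s0, s1}, s6→{s0, s5}; now {s0, s1, s3, s4, s5}.
Read 'b': s0→{s1, s5}, s1→{s3, s6}, s3→{s0}, s4→∅, s5→{s2}; now {s0, s1, s2, s3, s5, s6}.
The final set {s0, s1, s2, s3, s5, s6} contains the accepting state s5.

Yes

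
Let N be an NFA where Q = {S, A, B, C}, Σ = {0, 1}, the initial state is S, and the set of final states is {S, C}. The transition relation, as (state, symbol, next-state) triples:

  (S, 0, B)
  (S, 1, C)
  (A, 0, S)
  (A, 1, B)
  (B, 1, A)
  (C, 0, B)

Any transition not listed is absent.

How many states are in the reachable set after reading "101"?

1

Start in {S}.
Read '1': S→{C}; now {C}.
Read '0': C→{B}; now {B}.
Read '1': B→{A}; now {A}.
That set has 1 state.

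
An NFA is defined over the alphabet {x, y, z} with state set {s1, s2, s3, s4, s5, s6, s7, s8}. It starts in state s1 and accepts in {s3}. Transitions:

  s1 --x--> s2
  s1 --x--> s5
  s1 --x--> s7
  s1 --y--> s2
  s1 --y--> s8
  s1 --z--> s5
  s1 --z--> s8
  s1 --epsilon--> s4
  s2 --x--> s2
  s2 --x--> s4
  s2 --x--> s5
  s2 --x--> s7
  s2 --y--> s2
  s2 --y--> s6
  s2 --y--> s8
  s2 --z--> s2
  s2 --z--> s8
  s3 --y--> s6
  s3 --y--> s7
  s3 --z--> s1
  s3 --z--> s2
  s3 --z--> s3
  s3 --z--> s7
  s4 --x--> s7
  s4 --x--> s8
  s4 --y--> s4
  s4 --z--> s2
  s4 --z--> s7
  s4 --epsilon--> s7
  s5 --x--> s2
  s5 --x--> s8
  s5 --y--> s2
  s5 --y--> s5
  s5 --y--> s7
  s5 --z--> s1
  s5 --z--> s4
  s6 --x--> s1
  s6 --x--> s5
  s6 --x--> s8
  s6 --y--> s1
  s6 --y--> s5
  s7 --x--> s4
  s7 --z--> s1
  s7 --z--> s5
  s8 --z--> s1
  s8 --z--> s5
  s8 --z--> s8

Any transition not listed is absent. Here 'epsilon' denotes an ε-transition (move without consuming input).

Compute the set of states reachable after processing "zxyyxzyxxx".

{s2, s4, s5, s7, s8}

Start: ε-closure({s1}) = {s1, s4, s7}.
Read 'z': s1→{s5, s8}, s4→{s2, s7}, s7→{s1, s5}; union {s1, s2, s5, s7, s8}; ε-closure = {s1, s2, s4, s5, s7, s8}.
Read 'x': s1→{s2, s5, s7}, s2→{s2, s4, s5, s7}, s4→{s7, s8}, s5→{s2, s8}, s7→{s4}, s8→∅; now {s2, s4, s5, s7, s8}.
Read 'y': s2→{s2, s6, s8}, s4→{s4}, s5→{s2, s5, s7}, s7→∅, s8→∅; now {s2, s4, s5, s6, s7, s8}.
Read 'y': s2→{s2, s6, s8}, s4→{s4}, s5→{s2, s5, s7}, s6→{s1, s5}, s7→∅, s8→∅; now {s1, s2, s4, s5, s6, s7, s8}.
Read 'x': s1→{s2, s5, s7}, s2→{s2, s4, s5, s7}, s4→{s7, s8}, s5→{s2, s8}, s6→{s1, s5, s8}, s7→{s4}, s8→∅; now {s1, s2, s4, s5, s7, s8}.
Read 'z': s1→{s5, s8}, s2→{s2, s8}, s4→{s2, s7}, s5→{s1, s4}, s7→{s1, s5}, s8→{s1, s5, s8}; now {s1, s2, s4, s5, s7, s8}.
Read 'y': s1→{s2, s8}, s2→{s2, s6, s8}, s4→{s4}, s5→{s2, s5, s7}, s7→∅, s8→∅; now {s2, s4, s5, s6, s7, s8}.
Read 'x': s2→{s2, s4, s5, s7}, s4→{s7, s8}, s5→{s2, s8}, s6→{s1, s5, s8}, s7→{s4}, s8→∅; now {s1, s2, s4, s5, s7, s8}.
Read 'x': s1→{s2, s5, s7}, s2→{s2, s4, s5, s7}, s4→{s7, s8}, s5→{s2, s8}, s7→{s4}, s8→∅; now {s2, s4, s5, s7, s8}.
Read 'x': s2→{s2, s4, s5, s7}, s4→{s7, s8}, s5→{s2, s8}, s7→{s4}, s8→∅; now {s2, s4, s5, s7, s8}.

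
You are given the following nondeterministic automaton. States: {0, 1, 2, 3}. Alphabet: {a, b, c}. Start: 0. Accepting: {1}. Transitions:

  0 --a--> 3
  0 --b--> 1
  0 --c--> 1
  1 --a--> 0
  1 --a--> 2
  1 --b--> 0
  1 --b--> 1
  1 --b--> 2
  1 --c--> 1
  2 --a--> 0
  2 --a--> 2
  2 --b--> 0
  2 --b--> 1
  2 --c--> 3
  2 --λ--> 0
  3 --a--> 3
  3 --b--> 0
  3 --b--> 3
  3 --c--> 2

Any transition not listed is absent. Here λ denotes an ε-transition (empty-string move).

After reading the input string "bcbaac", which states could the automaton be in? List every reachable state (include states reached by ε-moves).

Start in {0}.
Read 'b': 0→{1}; now {1}.
Read 'c': 1→{1}; now {1}.
Read 'b': 1→{0, 1, 2}; now {0, 1, 2}.
Read 'a': 0→{3}, 1→{0, 2}, 2→{0, 2}; now {0, 2, 3}.
Read 'a': 0→{3}, 2→{0, 2}, 3→{3}; now {0, 2, 3}.
Read 'c': 0→{1}, 2→{3}, 3→{2}; union {1, 2, 3}; ε-closure = {0, 1, 2, 3}.

{0, 1, 2, 3}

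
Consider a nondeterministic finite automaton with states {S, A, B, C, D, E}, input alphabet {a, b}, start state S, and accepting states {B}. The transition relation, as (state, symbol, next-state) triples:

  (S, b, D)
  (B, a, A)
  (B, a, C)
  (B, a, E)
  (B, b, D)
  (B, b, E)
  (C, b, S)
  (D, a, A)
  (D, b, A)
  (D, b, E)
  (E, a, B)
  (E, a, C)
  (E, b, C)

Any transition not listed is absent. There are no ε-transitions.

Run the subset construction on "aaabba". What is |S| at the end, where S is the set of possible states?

0

Start in {S}.
Read 'a': S→∅; now ∅.
The set is empty and remains empty for the remaining 5 symbols.
That set has 0 states.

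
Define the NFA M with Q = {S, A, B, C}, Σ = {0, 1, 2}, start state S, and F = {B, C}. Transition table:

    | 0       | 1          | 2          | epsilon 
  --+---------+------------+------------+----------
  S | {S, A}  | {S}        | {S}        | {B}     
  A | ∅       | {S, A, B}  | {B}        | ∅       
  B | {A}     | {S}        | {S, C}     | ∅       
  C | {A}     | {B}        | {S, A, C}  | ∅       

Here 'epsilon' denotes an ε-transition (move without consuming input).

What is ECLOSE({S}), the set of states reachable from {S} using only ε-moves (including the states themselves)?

{S, B}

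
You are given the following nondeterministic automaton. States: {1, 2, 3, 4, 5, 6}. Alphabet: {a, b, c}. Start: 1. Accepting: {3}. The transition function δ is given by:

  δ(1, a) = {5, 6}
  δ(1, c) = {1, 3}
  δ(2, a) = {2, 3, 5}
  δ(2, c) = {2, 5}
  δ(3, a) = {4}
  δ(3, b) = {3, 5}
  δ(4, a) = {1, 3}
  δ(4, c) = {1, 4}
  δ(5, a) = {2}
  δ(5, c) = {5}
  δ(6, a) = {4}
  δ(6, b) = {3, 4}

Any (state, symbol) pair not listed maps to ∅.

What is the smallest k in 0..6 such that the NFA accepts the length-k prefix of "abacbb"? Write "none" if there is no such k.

2

Start in {1}.
Read 'a': {1} → {5, 6}.
Read 'b': {5, 6} → {3, 4}.
None of the earlier sets intersect F, but {3, 4} does.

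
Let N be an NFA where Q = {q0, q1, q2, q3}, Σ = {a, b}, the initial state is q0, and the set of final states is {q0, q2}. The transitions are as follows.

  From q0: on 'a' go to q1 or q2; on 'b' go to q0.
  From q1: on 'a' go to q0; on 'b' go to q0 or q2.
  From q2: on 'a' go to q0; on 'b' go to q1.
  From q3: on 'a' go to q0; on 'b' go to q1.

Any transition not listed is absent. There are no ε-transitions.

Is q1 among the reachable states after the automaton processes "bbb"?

Start in {q0}.
Read 'b': q0→{q0}; now {q0}.
Read 'b': q0→{q0}; now {q0}.
Read 'b': q0→{q0}; now {q0}.
State q1 is not in {q0}.

No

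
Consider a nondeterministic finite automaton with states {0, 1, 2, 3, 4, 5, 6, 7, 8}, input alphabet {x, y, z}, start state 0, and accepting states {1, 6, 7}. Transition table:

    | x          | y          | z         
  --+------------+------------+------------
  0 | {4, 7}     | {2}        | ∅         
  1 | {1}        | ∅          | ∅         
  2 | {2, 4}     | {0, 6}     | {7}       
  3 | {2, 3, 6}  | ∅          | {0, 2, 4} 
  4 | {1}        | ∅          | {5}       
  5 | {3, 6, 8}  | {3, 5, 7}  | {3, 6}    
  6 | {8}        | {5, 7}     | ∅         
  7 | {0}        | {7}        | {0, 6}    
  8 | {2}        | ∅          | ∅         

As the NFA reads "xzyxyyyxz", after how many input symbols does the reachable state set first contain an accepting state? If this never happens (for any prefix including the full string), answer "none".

1

Start in {0}.
Read 'x': {0} → {4, 7}.
None of the earlier sets intersect F, but {4, 7} does.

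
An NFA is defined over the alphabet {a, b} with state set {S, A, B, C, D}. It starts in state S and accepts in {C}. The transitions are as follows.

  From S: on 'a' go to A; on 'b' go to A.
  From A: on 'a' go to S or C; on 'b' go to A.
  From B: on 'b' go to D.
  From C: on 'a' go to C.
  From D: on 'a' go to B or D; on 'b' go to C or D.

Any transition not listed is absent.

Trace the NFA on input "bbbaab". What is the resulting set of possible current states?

{A}

Start in {S}.
Read 'b': S→{A}; now {A}.
Read 'b': A→{A}; now {A}.
Read 'b': A→{A}; now {A}.
Read 'a': A→{S, C}; now {S, C}.
Read 'a': S→{A}, C→{C}; now {A, C}.
Read 'b': A→{A}, C→∅; now {A}.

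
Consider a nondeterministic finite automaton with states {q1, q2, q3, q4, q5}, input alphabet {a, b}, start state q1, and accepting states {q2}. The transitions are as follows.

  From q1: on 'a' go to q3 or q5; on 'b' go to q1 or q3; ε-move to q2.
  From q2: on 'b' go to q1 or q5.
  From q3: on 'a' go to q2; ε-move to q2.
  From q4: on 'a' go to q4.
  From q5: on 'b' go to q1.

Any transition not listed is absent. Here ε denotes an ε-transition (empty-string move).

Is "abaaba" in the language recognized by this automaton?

Start: ε-closure({q1}) = {q1, q2}.
Read 'a': q1→{q3, q5}, q2→∅; union {q3, q5}; ε-closure = {q2, q3, q5}.
Read 'b': q2→{q1, q5}, q3→∅, q5→{q1}; union {q1, q5}; ε-closure = {q1, q2, q5}.
Read 'a': q1→{q3, q5}, q2→∅, q5→∅; union {q3, q5}; ε-closure = {q2, q3, q5}.
Read 'a': q2→∅, q3→{q2}, q5→∅; now {q2}.
Read 'b': q2→{q1, q5}; union {q1, q5}; ε-closure = {q1, q2, q5}.
Read 'a': q1→{q3, q5}, q2→∅, q5→∅; union {q3, q5}; ε-closure = {q2, q3, q5}.
The final set {q2, q3, q5} contains the accepting state q2.

Yes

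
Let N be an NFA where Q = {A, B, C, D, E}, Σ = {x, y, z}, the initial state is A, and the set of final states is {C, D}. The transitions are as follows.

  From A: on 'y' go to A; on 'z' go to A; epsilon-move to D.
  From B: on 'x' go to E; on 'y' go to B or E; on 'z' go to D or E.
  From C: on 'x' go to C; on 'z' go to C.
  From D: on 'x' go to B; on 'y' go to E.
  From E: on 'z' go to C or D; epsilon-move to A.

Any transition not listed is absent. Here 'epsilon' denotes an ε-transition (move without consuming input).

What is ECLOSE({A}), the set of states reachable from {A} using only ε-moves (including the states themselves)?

{A, D}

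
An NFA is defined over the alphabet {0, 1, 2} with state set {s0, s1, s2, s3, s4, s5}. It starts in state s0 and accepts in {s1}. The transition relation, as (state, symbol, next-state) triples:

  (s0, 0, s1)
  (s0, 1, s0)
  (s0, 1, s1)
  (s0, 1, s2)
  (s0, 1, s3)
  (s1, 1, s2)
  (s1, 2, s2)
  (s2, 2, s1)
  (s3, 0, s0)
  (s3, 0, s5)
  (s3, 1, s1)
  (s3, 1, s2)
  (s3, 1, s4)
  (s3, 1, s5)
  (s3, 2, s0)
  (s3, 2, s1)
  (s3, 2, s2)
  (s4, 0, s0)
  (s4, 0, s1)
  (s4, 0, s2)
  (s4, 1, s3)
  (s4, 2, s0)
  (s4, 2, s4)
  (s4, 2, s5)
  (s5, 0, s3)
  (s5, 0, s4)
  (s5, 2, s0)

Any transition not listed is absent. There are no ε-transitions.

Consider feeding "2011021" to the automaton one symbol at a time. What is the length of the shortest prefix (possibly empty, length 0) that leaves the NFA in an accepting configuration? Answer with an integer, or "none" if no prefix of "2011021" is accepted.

none

Start in {s0}.
Read '2': s0→∅; now ∅.
The set is empty and remains empty for the remaining 6 symbols.
No reachable set along the way intersects F.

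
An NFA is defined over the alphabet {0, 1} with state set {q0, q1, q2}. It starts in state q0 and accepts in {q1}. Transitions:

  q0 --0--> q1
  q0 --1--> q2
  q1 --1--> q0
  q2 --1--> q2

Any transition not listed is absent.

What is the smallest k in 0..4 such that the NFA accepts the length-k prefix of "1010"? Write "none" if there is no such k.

none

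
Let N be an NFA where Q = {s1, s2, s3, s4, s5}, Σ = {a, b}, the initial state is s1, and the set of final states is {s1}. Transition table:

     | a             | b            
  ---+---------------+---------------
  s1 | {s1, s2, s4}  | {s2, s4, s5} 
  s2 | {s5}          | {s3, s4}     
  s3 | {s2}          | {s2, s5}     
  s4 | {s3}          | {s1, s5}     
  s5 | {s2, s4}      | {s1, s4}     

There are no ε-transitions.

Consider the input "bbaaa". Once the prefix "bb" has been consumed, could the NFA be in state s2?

Start in {s1}.
Read 'b': s1→{s2, s4, s5}; now {s2, s4, s5}.
Read 'b': s2→{s3, s4}, s4→{s1, s5}, s5→{s1, s4}; now {s1, s3, s4, s5}.
State s2 is not in {s1, s3, s4, s5}.

No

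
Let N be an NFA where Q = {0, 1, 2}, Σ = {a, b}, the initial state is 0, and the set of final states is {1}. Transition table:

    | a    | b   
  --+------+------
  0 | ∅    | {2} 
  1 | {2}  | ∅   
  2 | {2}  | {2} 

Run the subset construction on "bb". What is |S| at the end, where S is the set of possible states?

Start in {0}.
Read 'b': 0→{2}; now {2}.
Read 'b': 2→{2}; now {2}.
That set has 1 state.

1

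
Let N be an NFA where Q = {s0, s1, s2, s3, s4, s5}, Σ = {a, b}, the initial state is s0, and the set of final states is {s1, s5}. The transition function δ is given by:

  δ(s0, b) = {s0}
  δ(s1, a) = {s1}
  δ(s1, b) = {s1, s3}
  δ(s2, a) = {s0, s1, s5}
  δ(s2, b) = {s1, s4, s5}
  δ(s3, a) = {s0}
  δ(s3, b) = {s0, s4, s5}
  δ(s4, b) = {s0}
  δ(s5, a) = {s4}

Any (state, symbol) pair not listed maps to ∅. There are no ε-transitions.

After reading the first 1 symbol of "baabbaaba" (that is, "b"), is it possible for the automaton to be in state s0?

Yes

Start in {s0}.
Read 'b': s0→{s0}; now {s0}.
State s0 is in {s0}.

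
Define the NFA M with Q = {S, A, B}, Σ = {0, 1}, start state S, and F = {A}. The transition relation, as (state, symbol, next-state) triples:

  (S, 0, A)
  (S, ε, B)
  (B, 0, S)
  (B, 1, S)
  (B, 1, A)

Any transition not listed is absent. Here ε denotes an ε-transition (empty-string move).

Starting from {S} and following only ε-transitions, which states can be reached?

Begin with {S}.
ε-move S → B; add B.

{S, B}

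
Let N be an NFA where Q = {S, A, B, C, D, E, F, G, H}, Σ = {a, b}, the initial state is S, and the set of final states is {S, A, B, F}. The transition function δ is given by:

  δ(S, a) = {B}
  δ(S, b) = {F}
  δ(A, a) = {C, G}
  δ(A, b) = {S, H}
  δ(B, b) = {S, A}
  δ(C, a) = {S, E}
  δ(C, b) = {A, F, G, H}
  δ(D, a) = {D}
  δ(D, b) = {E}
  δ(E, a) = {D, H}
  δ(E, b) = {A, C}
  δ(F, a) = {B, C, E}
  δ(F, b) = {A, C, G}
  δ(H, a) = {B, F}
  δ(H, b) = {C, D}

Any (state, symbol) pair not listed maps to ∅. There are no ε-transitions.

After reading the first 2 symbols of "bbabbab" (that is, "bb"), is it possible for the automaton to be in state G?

Start in {S}.
Read 'b': S→{F}; now {F}.
Read 'b': F→{A, C, G}; now {A, C, G}.
State G is in {A, C, G}.

Yes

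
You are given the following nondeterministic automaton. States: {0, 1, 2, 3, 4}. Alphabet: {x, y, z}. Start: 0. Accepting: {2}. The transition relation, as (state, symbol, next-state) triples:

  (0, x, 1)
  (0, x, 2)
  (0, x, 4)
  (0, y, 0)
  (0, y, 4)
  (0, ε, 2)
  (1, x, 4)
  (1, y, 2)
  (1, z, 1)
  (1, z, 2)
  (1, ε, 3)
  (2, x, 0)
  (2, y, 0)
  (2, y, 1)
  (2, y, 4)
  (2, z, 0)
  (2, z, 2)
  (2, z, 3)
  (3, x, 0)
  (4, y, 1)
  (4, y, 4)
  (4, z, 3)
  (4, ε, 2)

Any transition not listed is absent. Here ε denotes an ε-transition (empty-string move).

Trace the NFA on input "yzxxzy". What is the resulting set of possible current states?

Start: ε-closure({0}) = {0, 2}.
Read 'y': 0→{0, 4}, 2→{0, 1, 4}; union {0, 1, 4}; ε-closure = {0, 1, 2, 3, 4}.
Read 'z': 0→∅, 1→{1, 2}, 2→{0, 2, 3}, 3→∅, 4→{3}; now {0, 1, 2, 3}.
Read 'x': 0→{1, 2, 4}, 1→{4}, 2→{0}, 3→{0}; union {0, 1, 2, 4}; ε-closure = {0, 1, 2, 3, 4}.
Read 'x': 0→{1, 2, 4}, 1→{4}, 2→{0}, 3→{0}, 4→∅; union {0, 1, 2, 4}; ε-closure = {0, 1, 2, 3, 4}.
Read 'z': 0→∅, 1→{1, 2}, 2→{0, 2, 3}, 3→∅, 4→{3}; now {0, 1, 2, 3}.
Read 'y': 0→{0, 4}, 1→{2}, 2→{0, 1, 4}, 3→∅; union {0, 1, 2, 4}; ε-closure = {0, 1, 2, 3, 4}.

{0, 1, 2, 3, 4}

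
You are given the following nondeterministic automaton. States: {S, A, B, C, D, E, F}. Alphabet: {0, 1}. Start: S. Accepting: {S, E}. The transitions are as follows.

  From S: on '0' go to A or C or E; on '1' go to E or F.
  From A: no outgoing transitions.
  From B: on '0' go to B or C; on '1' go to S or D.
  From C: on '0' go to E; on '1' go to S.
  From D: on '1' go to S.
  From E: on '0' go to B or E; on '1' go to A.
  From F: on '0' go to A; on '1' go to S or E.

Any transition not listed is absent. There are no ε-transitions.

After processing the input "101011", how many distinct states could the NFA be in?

2

Start in {S}.
Read '1': {S} → {E, F}.
Read '0': {E, F} → {A, B, E}.
Read '1': {A, B, E} → {S, A, D}.
Read '0': {S, A, D} → {A, C, E}.
Read '1': {A, C, E} → {S, A}.
Read '1': {S, A} → {E, F}.
That set has 2 states.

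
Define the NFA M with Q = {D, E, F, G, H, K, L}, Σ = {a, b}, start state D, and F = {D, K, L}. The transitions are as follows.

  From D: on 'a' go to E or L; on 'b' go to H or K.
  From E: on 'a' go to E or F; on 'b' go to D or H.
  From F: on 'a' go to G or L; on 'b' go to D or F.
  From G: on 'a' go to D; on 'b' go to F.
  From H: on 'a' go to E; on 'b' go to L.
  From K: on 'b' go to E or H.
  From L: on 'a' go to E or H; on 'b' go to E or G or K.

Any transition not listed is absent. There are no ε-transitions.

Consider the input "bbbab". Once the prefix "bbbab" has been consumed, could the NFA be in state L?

Yes

Start in {D}.
Read 'b': D→{H, K}; now {H, K}.
Read 'b': H→{L}, K→{E, H}; now {E, H, L}.
Read 'b': E→{D, H}, H→{L}, L→{E, G, K}; now {D, E, G, H, K, L}.
Read 'a': D→{E, L}, E→{E, F}, G→{D}, H→{E}, K→∅, L→{E, H}; now {D, E, F, H, L}.
Read 'b': D→{H, K}, E→{D, H}, F→{D, F}, H→{L}, L→{E, G, K}; now {D, E, F, G, H, K, L}.
State L is in {D, E, F, G, H, K, L}.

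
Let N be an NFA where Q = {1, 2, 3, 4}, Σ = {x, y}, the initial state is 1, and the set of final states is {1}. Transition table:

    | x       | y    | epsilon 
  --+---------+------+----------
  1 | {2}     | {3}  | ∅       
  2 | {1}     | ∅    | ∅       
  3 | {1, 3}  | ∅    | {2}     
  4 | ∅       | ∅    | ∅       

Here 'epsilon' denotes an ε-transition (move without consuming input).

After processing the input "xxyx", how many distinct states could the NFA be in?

Start in {1}.
Read 'x': {1} → {2}.
Read 'x': {2} → {1}.
Read 'y': {1} → {2, 3}.
Read 'x': {2, 3} → {1, 2, 3}.
That set has 3 states.

3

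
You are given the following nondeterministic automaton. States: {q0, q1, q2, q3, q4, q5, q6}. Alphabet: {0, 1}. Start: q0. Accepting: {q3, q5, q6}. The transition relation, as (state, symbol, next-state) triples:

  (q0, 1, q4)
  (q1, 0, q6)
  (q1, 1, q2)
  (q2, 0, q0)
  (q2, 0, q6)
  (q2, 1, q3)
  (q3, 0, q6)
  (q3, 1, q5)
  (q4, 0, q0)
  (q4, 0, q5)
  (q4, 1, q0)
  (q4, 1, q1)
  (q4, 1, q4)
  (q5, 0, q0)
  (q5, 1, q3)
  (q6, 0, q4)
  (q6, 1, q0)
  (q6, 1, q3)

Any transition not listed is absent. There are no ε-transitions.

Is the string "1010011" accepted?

Start in {q0}.
Read '1': q0→{q4}; now {q4}.
Read '0': q4→{q0, q5}; now {q0, q5}.
Read '1': q0→{q4}, q5→{q3}; now {q3, q4}.
Read '0': q3→{q6}, q4→{q0, q5}; now {q0, q5, q6}.
Read '0': q0→∅, q5→{q0}, q6→{q4}; now {q0, q4}.
Read '1': q0→{q4}, q4→{q0, q1, q4}; now {q0, q1, q4}.
Read '1': q0→{q4}, q1→{q2}, q4→{q0, q1, q4}; now {q0, q1, q2, q4}.
The final set {q0, q1, q2, q4} contains no accepting state.

No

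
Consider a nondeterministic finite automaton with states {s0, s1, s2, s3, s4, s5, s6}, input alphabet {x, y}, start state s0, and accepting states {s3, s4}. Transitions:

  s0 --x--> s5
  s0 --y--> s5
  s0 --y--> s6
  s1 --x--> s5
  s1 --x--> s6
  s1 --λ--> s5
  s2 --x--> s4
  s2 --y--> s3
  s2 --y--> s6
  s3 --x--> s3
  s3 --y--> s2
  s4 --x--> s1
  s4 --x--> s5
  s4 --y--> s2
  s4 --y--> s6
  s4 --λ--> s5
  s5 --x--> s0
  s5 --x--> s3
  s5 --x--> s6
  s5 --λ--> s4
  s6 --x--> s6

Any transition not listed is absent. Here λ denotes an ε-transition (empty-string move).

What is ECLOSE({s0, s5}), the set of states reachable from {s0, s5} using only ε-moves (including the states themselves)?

Begin with {s0, s5}.
ε-move s5 → s4; add s4.

{s0, s4, s5}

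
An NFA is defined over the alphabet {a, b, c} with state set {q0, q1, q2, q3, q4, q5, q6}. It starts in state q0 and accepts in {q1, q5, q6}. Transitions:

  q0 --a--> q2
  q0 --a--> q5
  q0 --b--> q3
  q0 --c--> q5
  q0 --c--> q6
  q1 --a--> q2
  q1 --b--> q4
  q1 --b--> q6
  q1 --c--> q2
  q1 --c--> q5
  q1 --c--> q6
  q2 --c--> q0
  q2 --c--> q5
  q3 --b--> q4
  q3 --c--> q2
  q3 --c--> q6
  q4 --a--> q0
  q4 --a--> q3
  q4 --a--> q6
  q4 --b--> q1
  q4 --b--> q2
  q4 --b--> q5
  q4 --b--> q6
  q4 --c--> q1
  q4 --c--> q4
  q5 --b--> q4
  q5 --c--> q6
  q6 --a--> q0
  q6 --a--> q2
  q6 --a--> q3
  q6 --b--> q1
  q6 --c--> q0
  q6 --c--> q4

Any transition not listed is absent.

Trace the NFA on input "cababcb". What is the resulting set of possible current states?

{q1, q2, q4, q5, q6}

Start in {q0}.
Read 'c': {q0} → {q5, q6}.
Read 'a': {q5, q6} → {q0, q2, q3}.
Read 'b': {q0, q2, q3} → {q3, q4}.
Read 'a': {q3, q4} → {q0, q3, q6}.
Read 'b': {q0, q3, q6} → {q1, q3, q4}.
Read 'c': {q1, q3, q4} → {q1, q2, q4, q5, q6}.
Read 'b': {q1, q2, q4, q5, q6} → {q1, q2, q4, q5, q6}.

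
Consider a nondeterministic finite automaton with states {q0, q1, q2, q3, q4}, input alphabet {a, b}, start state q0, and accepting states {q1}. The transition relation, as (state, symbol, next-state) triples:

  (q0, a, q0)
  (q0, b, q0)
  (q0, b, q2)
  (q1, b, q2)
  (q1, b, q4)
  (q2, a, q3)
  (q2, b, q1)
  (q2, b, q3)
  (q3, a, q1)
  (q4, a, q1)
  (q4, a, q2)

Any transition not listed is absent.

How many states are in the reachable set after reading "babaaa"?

1

Start in {q0}.
Read 'b': q0→{q0, q2}; now {q0, q2}.
Read 'a': q0→{q0}, q2→{q3}; now {q0, q3}.
Read 'b': q0→{q0, q2}, q3→∅; now {q0, q2}.
Read 'a': q0→{q0}, q2→{q3}; now {q0, q3}.
Read 'a': q0→{q0}, q3→{q1}; now {q0, q1}.
Read 'a': q0→{q0}, q1→∅; now {q0}.
That set has 1 state.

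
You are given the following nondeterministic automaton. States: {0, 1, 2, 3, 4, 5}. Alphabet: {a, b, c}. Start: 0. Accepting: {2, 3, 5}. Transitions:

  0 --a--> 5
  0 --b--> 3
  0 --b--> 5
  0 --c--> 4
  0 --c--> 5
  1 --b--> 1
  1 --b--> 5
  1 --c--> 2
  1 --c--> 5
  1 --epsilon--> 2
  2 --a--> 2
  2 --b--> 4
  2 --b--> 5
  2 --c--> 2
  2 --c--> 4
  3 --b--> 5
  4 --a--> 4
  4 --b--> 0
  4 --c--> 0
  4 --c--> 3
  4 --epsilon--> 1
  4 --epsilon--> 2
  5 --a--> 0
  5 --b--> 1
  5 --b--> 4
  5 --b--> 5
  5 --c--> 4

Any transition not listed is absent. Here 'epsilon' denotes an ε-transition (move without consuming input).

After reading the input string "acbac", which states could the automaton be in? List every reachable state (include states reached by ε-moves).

{0, 1, 2, 3, 4, 5}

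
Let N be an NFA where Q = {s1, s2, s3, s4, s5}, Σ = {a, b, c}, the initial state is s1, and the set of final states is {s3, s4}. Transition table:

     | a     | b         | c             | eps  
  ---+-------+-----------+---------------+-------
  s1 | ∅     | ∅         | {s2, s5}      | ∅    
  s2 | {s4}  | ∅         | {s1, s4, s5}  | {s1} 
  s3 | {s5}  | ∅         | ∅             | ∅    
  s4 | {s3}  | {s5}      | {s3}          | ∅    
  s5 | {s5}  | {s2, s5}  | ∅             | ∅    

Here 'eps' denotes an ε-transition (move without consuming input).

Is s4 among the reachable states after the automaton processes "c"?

Start in {s1}.
Read 'c': {s1} → {s1, s2, s5}.
State s4 is not in {s1, s2, s5}.

No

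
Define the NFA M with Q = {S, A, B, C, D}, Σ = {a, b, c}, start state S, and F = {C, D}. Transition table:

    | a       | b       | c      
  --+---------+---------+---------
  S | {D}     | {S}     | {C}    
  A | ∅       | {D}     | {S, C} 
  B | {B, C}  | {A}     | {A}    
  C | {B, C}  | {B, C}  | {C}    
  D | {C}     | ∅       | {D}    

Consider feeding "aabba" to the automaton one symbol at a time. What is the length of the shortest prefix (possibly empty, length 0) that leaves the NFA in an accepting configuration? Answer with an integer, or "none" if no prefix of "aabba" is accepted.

Start in {S}.
Read 'a': S→{D}; now {D}.
None of the earlier sets intersect F, but {D} does.

1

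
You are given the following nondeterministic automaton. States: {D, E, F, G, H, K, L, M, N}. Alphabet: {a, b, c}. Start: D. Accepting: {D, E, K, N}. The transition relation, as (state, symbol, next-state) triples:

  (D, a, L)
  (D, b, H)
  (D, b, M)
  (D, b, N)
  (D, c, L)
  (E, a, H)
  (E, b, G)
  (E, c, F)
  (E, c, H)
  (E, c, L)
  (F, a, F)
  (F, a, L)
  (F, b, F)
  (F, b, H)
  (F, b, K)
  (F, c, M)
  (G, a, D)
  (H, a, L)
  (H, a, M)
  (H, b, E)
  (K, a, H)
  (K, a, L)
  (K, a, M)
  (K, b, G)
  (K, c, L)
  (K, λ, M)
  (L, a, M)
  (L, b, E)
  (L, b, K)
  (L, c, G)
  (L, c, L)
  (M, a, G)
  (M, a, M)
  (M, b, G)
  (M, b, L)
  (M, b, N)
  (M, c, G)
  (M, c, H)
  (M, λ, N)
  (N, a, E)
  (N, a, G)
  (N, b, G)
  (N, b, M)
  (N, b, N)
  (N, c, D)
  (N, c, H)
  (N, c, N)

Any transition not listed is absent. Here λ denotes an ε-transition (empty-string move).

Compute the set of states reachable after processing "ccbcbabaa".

Start in {D}.
Read 'c': D→{L}; now {L}.
Read 'c': L→{G, L}; now {G, L}.
Read 'b': G→∅, L→{E, K}; union {E, K}; ε-closure = {E, K, M, N}.
Read 'c': E→{F, H, L}, K→{L}, M→{G, H}, N→{D, H, N}; now {D, F, G, H, L, N}.
Read 'b': D→{H, M, N}, F→{F, H, K}, G→∅, H→{E}, L→{E, K}, N→{G, M, N}; now {E, F, G, H, K, M, N}.
Read 'a': E→{H}, F→{F, L}, G→{D}, H→{L, M}, K→{H, L, M}, M→{G, M}, N→{E, G}; union {D, E, F, G, H, L, M}; ε-closure = {D, E, F, G, H, L, M, N}.
Read 'b': D→{H, M, N}, E→{G}, F→{F, H, K}, G→∅, H→{E}, L→{E, K}, M→{G, L, N}, N→{G, M, N}; now {E, F, G, H, K, L, M, N}.
Read 'a': E→{H}, F→{F, L}, G→{D}, H→{L, M}, K→{H, L, M}, L→{M}, M→{G, M}, N→{E, G}; union {D, E, F, G, H, L, M}; ε-closure = {D, E, F, G, H, L, M, N}.
Read 'a': D→{L}, E→{H}, F→{F, L}, G→{D}, H→{L, M}, L→{M}, M→{G, M}, N→{E, G}; union {D, E, F, G, H, L, M}; ε-closure = {D, E, F, G, H, L, M, N}.

{D, E, F, G, H, L, M, N}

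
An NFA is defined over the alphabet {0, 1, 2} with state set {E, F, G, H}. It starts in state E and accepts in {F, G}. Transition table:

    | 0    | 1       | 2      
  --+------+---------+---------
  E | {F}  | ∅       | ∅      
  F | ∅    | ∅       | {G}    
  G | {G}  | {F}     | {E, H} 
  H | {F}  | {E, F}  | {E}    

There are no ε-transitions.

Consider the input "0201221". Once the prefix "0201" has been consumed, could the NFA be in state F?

Yes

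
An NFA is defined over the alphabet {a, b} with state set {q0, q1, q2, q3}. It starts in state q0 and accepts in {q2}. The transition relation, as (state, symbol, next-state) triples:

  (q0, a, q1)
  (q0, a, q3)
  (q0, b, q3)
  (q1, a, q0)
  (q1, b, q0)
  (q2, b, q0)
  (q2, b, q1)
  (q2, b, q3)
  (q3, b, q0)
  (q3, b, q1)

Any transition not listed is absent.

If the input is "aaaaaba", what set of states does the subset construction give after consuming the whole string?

{q0, q1, q3}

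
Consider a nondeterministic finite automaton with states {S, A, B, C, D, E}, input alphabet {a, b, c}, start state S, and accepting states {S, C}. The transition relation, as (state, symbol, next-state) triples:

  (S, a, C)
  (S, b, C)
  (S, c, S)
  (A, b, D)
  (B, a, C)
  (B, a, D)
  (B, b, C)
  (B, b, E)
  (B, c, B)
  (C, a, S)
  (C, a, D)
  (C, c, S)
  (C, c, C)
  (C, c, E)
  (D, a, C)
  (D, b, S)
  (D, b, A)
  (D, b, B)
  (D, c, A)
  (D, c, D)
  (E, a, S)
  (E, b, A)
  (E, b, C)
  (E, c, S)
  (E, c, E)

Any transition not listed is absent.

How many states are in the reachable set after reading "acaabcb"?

3

Start in {S}.
Read 'a': {S} → {C}.
Read 'c': {C} → {S, C, E}.
Read 'a': {S, C, E} → {S, C, D}.
Read 'a': {S, C, D} → {S, C, D}.
Read 'b': {S, C, D} → {S, A, B, C}.
Read 'c': {S, A, B, C} → {S, B, C, E}.
Read 'b': {S, B, C, E} → {A, C, E}.
That set has 3 states.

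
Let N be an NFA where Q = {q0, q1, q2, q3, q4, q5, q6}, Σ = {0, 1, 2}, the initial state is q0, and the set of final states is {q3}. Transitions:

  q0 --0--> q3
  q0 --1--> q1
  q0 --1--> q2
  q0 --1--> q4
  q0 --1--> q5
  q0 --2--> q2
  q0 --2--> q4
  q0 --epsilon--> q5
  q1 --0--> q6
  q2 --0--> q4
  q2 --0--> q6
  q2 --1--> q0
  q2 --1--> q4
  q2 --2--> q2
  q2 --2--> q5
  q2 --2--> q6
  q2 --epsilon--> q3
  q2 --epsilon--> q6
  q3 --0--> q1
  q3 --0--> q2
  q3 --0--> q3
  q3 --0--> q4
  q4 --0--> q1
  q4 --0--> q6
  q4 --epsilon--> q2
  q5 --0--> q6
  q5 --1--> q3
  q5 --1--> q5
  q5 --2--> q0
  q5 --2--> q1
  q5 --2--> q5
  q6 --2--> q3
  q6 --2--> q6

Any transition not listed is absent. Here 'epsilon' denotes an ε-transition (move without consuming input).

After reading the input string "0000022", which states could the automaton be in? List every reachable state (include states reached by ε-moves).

Start: ε-closure({q0}) = {q0, q5}.
Read '0': {q0, q5} → {q3, q6}.
Read '0': {q3, q6} → {q1, q2, q3, q4, q6}.
Read '0': {q1, q2, q3, q4, q6} → {q1, q2, q3, q4, q6}.
Read '0': {q1, q2, q3, q4, q6} → {q1, q2, q3, q4, q6}.
Read '0': {q1, q2, q3, q4, q6} → {q1, q2, q3, q4, q6}.
Read '2': {q1, q2, q3, q4, q6} → {q2, q3, q5, q6}.
Read '2': {q2, q3, q5, q6} → {q0, q1, q2, q3, q5, q6}.

{q0, q1, q2, q3, q5, q6}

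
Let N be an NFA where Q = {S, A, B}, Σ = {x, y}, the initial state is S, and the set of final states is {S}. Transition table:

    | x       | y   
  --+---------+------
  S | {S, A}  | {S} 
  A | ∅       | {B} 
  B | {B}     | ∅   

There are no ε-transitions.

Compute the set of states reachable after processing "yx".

{S, A}

Start in {S}.
Read 'y': {S} → {S}.
Read 'x': {S} → {S, A}.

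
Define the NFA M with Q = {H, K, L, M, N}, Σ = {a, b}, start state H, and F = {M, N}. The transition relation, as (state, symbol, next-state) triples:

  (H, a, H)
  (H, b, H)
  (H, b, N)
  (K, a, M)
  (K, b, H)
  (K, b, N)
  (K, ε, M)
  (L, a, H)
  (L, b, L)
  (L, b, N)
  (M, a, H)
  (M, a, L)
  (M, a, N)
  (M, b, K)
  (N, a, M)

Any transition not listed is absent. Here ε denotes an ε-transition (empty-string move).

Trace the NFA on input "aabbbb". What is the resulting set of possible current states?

Start in {H}.
Read 'a': {H} → {H}.
Read 'a': {H} → {H}.
Read 'b': {H} → {H, N}.
Read 'b': {H, N} → {H, N}.
Read 'b': {H, N} → {H, N}.
Read 'b': {H, N} → {H, N}.

{H, N}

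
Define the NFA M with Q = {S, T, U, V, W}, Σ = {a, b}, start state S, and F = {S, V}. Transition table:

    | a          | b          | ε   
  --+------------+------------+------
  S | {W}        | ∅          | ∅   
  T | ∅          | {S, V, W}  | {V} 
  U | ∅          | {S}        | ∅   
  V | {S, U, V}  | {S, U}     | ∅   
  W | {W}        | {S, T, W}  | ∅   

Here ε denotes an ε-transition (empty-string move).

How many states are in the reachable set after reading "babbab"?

Start in {S}.
Read 'b': S→∅; now ∅.
The set is empty and remains empty for the remaining 5 symbols.
That set has 0 states.

0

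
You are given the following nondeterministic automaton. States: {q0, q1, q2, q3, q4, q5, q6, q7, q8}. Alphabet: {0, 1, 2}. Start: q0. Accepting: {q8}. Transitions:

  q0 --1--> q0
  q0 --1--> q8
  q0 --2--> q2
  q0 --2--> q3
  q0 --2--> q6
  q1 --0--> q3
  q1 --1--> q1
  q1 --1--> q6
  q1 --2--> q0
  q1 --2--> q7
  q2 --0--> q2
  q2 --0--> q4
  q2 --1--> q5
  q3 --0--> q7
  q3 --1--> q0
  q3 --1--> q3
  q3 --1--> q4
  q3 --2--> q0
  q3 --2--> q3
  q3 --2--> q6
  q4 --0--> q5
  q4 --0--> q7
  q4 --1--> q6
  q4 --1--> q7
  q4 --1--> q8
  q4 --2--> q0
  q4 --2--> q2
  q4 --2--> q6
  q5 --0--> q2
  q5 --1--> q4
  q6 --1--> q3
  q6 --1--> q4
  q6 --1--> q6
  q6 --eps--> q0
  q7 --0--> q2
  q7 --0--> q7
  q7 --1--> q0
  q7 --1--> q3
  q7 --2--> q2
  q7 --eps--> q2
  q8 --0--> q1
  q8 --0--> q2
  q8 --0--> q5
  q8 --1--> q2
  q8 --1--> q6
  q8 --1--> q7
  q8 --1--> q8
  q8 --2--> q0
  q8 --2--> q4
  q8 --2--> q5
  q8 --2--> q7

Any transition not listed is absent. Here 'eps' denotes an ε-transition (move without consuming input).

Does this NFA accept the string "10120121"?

Yes

Start in {q0}.
Read '1': {q0} → {q0, q8}.
Read '0': {q0, q8} → {q1, q2, q5}.
Read '1': {q1, q2, q5} → {q0, q1, q4, q5, q6}.
Read '2': {q0, q1, q4, q5, q6} → {q0, q2, q3, q6, q7}.
Read '0': {q0, q2, q3, q6, q7} → {q2, q4, q7}.
Read '1': {q2, q4, q7} → {q0, q2, q3, q5, q6, q7, q8}.
Read '2': {q0, q2, q3, q5, q6, q7, q8} → {q0, q2, q3, q4, q5, q6, q7}.
Read '1': {q0, q2, q3, q4, q5, q6, q7} → {q0, q2, q3, q4, q5, q6, q7, q8}.
The final set {q0, q2, q3, q4, q5, q6, q7, q8} contains the accepting state q8.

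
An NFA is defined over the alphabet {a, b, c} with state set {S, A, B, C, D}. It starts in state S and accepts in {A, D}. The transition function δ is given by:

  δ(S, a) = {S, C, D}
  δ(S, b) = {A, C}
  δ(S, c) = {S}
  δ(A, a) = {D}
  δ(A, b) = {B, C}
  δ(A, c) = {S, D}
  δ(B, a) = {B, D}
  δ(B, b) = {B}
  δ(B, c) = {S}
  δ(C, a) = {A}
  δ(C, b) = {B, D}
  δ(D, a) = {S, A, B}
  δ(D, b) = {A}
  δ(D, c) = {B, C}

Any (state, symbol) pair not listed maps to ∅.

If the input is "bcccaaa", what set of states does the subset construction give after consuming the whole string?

Start in {S}.
Read 'b': S→{A, C}; now {A, C}.
Read 'c': A→{S, D}, C→∅; now {S, D}.
Read 'c': S→{S}, D→{B, C}; now {S, B, C}.
Read 'c': S→{S}, B→{S}, C→∅; now {S}.
Read 'a': S→{S, C, D}; now {S, C, D}.
Read 'a': S→{S, C, D}, C→{A}, D→{S, A, B}; now {S, A, B, C, D}.
Read 'a': S→{S, C, D}, A→{D}, B→{B, D}, C→{A}, D→{S, A, B}; now {S, A, B, C, D}.

{S, A, B, C, D}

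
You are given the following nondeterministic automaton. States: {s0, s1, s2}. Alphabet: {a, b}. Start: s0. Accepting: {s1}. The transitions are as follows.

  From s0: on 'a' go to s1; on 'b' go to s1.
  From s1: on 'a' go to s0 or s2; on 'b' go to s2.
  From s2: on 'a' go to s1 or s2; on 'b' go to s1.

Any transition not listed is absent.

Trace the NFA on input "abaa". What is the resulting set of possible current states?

{s0, s1, s2}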